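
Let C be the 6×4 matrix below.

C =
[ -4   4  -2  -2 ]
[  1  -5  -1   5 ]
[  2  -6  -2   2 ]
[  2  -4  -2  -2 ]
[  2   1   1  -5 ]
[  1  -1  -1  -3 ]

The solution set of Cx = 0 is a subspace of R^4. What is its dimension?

1

Row reduce to echelon form.
R2 ← R2 + (1/4)·R1: [0, -4, -3/2, 9/2]
R3 ← R3 + (1/2)·R1: [0, -4, -3, 1]
R4 ← R4 + (1/2)·R1: [0, -2, -3, -3]
R5 ← R5 + (1/2)·R1: [0, 3, 0, -6]
R6 ← R6 + (1/4)·R1: [0, 0, -3/2, -7/2]
R3 ← R3 − R2: [0, 0, -3/2, -7/2]
R4 ← R4 − (1/2)·R2: [0, 0, -9/4, -21/4]
R5 ← R5 + (3/4)·R2: [0, 0, -9/8, -21/8]
R4 ← R4 − (3/2)·R3: [0, 0, 0, 0]
R5 ← R5 − (3/4)·R3: [0, 0, 0, 0]
R6 ← R6 − R3: [0, 0, 0, 0]
3 nonzero rows, so rank(C) = 3.
C has 4 columns; by rank–nullity, nullity = 4 − 3 = 1.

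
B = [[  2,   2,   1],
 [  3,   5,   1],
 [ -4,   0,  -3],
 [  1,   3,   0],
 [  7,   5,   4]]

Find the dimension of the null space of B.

Row reduce to echelon form.
R2 ← R2 − (3/2)·R1: [0, 2, -1/2]
R3 ← R3 + (2)·R1: [0, 4, -1]
R4 ← R4 − (1/2)·R1: [0, 2, -1/2]
R5 ← R5 − (7/2)·R1: [0, -2, 1/2]
R3 ← R3 − (2)·R2: [0, 0, 0]
R4 ← R4 − R2: [0, 0, 0]
R5 ← R5 + R2: [0, 0, 0]
2 nonzero rows, so rank(B) = 2.
B has 3 columns; by rank–nullity, nullity = 3 − 2 = 1.

1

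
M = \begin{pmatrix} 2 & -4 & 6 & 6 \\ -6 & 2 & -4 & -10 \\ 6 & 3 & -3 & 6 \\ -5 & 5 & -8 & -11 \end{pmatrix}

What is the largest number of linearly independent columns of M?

Row reduce to echelon form.
R2 ← R2 + (3)·R1: [0, -10, 14, 8]
R3 ← R3 − (3)·R1: [0, 15, -21, -12]
R4 ← R4 + (5/2)·R1: [0, -5, 7, 4]
R3 ← R3 + (3/2)·R2: [0, 0, 0, 0]
R4 ← R4 − (1/2)·R2: [0, 0, 0, 0]
Echelon form has 2 nonzero rows, so rank(M) = 2.
The rank gives the maximum number of linearly independent columns: 2.

2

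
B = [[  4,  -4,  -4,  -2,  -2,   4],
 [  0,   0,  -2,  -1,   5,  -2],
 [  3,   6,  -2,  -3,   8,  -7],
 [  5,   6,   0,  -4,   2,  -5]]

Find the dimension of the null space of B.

2

Row reduce to echelon form.
R3 ← R3 − (3/4)·R1: [0, 9, 1, -3/2, 19/2, -10]
R4 ← R4 − (5/4)·R1: [0, 11, 5, -3/2, 9/2, -10]
Swap R2 ↔ R3
R4 ← R4 − (11/9)·R2: [0, 0, 34/9, 1/3, -64/9, 20/9]
R4 ← R4 + (17/9)·R3: [0, 0, 0, -14/9, 7/3, -14/9]
4 nonzero rows, so rank(B) = 4.
B has 6 columns; by rank–nullity, nullity = 6 − 4 = 2.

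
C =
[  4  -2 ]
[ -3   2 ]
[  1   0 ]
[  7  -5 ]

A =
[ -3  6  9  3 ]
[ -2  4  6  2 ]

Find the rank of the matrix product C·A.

1

First compute CA:
[[ -8,  16,  24,   8],
 [  5, -10, -15,  -5],
 [ -3,   6,   9,   3],
 [-11,  22,  33,  11]]
Now row reduce the product.
R2 ← R2 + (5/8)·R1: [0, 0, 0, 0]
R3 ← R3 − (3/8)·R1: [0, 0, 0, 0]
R4 ← R4 − (11/8)·R1: [0, 0, 0, 0]
1 nonzero row, so rank(CA) = 1.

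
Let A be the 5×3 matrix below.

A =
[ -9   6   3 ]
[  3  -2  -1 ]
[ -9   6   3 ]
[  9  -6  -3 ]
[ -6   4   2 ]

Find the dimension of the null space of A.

Row reduce to echelon form.
R2 ← R2 + (1/3)·R1: [0, 0, 0]
R3 ← R3 − R1: [0, 0, 0]
R4 ← R4 + R1: [0, 0, 0]
R5 ← R5 − (2/3)·R1: [0, 0, 0]
1 nonzero row, so rank(A) = 1.
A has 3 columns; by rank–nullity, nullity = 3 − 1 = 2.

2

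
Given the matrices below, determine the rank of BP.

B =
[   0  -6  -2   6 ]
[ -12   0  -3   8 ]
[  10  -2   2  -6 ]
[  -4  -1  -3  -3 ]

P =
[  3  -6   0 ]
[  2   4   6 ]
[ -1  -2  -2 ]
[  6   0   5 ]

First compute BP:
[[ 26, -20,  -2],
 [ 15,  78,  46],
 [-12, -72, -46],
 [-29,  26, -15]]
Now row reduce the product.
R2 ← R2 − (15/26)·R1: [0, 1164/13, 613/13]
R3 ← R3 + (6/13)·R1: [0, -1056/13, -610/13]
R4 ← R4 + (29/26)·R1: [0, 48/13, -224/13]
R3 ← R3 + (88/97)·R2: [0, 0, -402/97]
R4 ← R4 − (4/97)·R2: [0, 0, -1860/97]
R4 ← R4 − (310/67)·R3: [0, 0, 0]
3 nonzero rows, so rank(BP) = 3.

3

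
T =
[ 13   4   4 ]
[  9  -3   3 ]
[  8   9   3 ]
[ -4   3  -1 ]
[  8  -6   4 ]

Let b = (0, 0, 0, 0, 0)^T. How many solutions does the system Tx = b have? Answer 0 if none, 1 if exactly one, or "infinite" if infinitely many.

1

Row reduce the augmented matrix [T | b].
R2 ← R2 − (9/13)·R1: [0, -75/13, 3/13, 0]
R3 ← R3 − (8/13)·R1: [0, 85/13, 7/13, 0]
R4 ← R4 + (4/13)·R1: [0, 55/13, 3/13, 0]
R5 ← R5 − (8/13)·R1: [0, -110/13, 20/13, 0]
R3 ← R3 + (17/15)·R2: [0, 0, 4/5, 0]
R4 ← R4 + (11/15)·R2: [0, 0, 2/5, 0]
R5 ← R5 − (22/15)·R2: [0, 0, 6/5, 0]
R4 ← R4 − (1/2)·R3: [0, 0, 0, 0]
R5 ← R5 − (3/2)·R3: [0, 0, 0, 0]
The echelon form has 3 nonzero rows, and every pivot lies in the first 3 columns, so rank(T) = rank([T|b]) = 3.
The system is consistent.
rank = 3 = number of unknowns, so the solution is unique.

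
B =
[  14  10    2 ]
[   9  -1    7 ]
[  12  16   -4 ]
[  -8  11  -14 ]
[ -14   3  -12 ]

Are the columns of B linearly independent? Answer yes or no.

no

Row reduce B to echelon form.
R2 ← R2 − (9/14)·R1: [0, -52/7, 40/7]
R3 ← R3 − (6/7)·R1: [0, 52/7, -40/7]
R4 ← R4 + (4/7)·R1: [0, 117/7, -90/7]
R5 ← R5 + R1: [0, 13, -10]
R3 ← R3 + R2: [0, 0, 0]
R4 ← R4 + (9/4)·R2: [0, 0, 0]
R5 ← R5 + (7/4)·R2: [0, 0, 0]
2 pivots among 3 columns.
Only 2 < 3 pivot columns, so the columns are linearly dependent.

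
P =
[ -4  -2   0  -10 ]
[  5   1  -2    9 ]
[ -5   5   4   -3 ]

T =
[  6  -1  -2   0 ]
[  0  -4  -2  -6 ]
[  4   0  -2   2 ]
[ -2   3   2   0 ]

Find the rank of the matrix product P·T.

First compute PT:
[[ -4, -18,  -8,  12],
 [  4,  18,  10, -10],
 [ -8, -24, -14, -22]]
Now row reduce the product.
R2 ← R2 + R1: [0, 0, 2, 2]
R3 ← R3 − (2)·R1: [0, 12, 2, -46]
Swap R2 ↔ R3
3 nonzero rows, so rank(PT) = 3.

3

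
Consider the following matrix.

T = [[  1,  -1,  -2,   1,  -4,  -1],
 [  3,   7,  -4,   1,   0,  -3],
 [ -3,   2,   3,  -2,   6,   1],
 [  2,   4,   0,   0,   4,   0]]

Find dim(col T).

Row reduce to echelon form.
R2 ← R2 − (3)·R1: [0, 10, 2, -2, 12, 0]
R3 ← R3 + (3)·R1: [0, -1, -3, 1, -6, -2]
R4 ← R4 − (2)·R1: [0, 6, 4, -2, 12, 2]
R3 ← R3 + (1/10)·R2: [0, 0, -14/5, 4/5, -24/5, -2]
R4 ← R4 − (3/5)·R2: [0, 0, 14/5, -4/5, 24/5, 2]
R4 ← R4 + R3: [0, 0, 0, 0, 0, 0]
Echelon form has 3 nonzero rows, so rank(T) = 3.
The column space has dimension equal to the rank: 3.

3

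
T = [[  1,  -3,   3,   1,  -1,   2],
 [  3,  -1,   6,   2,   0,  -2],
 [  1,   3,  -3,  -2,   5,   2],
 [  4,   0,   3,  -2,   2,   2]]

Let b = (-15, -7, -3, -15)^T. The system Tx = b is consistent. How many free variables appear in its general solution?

2

Row reduce the augmented matrix [T | b].
R2 ← R2 − (3)·R1: [0, 8, -3, -1, 3, -8, 38]
R3 ← R3 − R1: [0, 6, -6, -3, 6, 0, 12]
R4 ← R4 − (4)·R1: [0, 12, -9, -6, 6, -6, 45]
R3 ← R3 − (3/4)·R2: [0, 0, -15/4, -9/4, 15/4, 6, -33/2]
R4 ← R4 − (3/2)·R2: [0, 0, -9/2, -9/2, 3/2, 6, -12]
R4 ← R4 − (6/5)·R3: [0, 0, 0, -9/5, -3, -6/5, 39/5]
The echelon form has 4 nonzero rows, and every pivot lies in the first 6 columns, so rank(T) = rank([T|b]) = 4.
The system is consistent.
Free variables = (unknowns) − (rank) = 6 − 4 = 2.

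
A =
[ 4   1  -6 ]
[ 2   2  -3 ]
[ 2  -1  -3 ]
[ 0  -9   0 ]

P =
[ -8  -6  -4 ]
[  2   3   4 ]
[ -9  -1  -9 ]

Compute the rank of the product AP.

First compute AP:
[[ 24, -15,  42],
 [ 15,  -3,  27],
 [  9, -12,  15],
 [-18, -27, -36]]
Now row reduce the product.
R2 ← R2 − (5/8)·R1: [0, 51/8, 3/4]
R3 ← R3 − (3/8)·R1: [0, -51/8, -3/4]
R4 ← R4 + (3/4)·R1: [0, -153/4, -9/2]
R3 ← R3 + R2: [0, 0, 0]
R4 ← R4 + (6)·R2: [0, 0, 0]
2 nonzero rows, so rank(AP) = 2.

2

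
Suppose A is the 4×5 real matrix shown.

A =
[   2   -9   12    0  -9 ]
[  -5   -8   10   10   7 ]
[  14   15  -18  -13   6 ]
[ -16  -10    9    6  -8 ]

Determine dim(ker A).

Row reduce to echelon form.
R2 ← R2 + (5/2)·R1: [0, -61/2, 40, 10, -31/2]
R3 ← R3 − (7)·R1: [0, 78, -102, -13, 69]
R4 ← R4 + (8)·R1: [0, -82, 105, 6, -80]
R3 ← R3 + (156/61)·R2: [0, 0, 18/61, 767/61, 1791/61]
R4 ← R4 − (164/61)·R2: [0, 0, -155/61, -1274/61, -2338/61]
R4 ← R4 + (155/18)·R3: [0, 0, 0, 1573/18, 429/2]
4 nonzero rows, so rank(A) = 4.
A has 5 columns; by rank–nullity, nullity = 5 − 4 = 1.

1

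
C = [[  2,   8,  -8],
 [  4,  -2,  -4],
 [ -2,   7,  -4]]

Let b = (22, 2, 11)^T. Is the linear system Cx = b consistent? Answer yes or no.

Row reduce the augmented matrix [C | b].
R2 ← R2 − (2)·R1: [0, -18, 12, -42]
R3 ← R3 + R1: [0, 15, -12, 33]
R3 ← R3 + (5/6)·R2: [0, 0, -2, -2]
The echelon form has 3 nonzero rows, and every pivot lies in the first 3 columns, so rank(C) = rank([C|b]) = 3.
The system is consistent.

yes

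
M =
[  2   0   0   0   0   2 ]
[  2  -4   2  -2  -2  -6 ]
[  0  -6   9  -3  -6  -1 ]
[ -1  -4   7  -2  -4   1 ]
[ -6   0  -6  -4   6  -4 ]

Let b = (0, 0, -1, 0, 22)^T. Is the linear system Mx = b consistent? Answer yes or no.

Row reduce the augmented matrix [M | b].
R2 ← R2 − R1: [0, -4, 2, -2, -2, -8, 0]
R4 ← R4 + (1/2)·R1: [0, -4, 7, -2, -4, 2, 0]
R5 ← R5 + (3)·R1: [0, 0, -6, -4, 6, 2, 22]
R3 ← R3 − (3/2)·R2: [0, 0, 6, 0, -3, 11, -1]
R4 ← R4 − R2: [0, 0, 5, 0, -2, 10, 0]
R4 ← R4 − (5/6)·R3: [0, 0, 0, 0, 1/2, 5/6, 5/6]
R5 ← R5 + R3: [0, 0, 0, -4, 3, 13, 21]
Swap R4 ↔ R5
The echelon form has 5 nonzero rows, and every pivot lies in the first 6 columns, so rank(M) = rank([M|b]) = 5.
The system is consistent.

yes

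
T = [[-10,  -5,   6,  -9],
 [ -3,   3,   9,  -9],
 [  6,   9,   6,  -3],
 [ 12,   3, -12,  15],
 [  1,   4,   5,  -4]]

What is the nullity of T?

2

Row reduce to echelon form.
R2 ← R2 − (3/10)·R1: [0, 9/2, 36/5, -63/10]
R3 ← R3 + (3/5)·R1: [0, 6, 48/5, -42/5]
R4 ← R4 + (6/5)·R1: [0, -3, -24/5, 21/5]
R5 ← R5 + (1/10)·R1: [0, 7/2, 28/5, -49/10]
R3 ← R3 − (4/3)·R2: [0, 0, 0, 0]
R4 ← R4 + (2/3)·R2: [0, 0, 0, 0]
R5 ← R5 − (7/9)·R2: [0, 0, 0, 0]
2 nonzero rows, so rank(T) = 2.
T has 4 columns; by rank–nullity, nullity = 4 − 2 = 2.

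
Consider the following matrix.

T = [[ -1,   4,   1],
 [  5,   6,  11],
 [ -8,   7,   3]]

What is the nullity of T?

0

Row reduce to echelon form.
R2 ← R2 + (5)·R1: [0, 26, 16]
R3 ← R3 − (8)·R1: [0, -25, -5]
R3 ← R3 + (25/26)·R2: [0, 0, 135/13]
3 nonzero rows, so rank(T) = 3.
T has 3 columns; by rank–nullity, nullity = 3 − 3 = 0.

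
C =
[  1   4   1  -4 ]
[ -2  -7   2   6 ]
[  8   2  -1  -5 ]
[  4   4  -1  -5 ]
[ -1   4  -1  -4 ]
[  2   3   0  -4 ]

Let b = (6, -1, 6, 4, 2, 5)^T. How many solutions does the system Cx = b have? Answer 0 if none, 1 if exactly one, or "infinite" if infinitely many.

1

Row reduce the augmented matrix [C | b].
R2 ← R2 + (2)·R1: [0, 1, 4, -2, 11]
R3 ← R3 − (8)·R1: [0, -30, -9, 27, -42]
R4 ← R4 − (4)·R1: [0, -12, -5, 11, -20]
R5 ← R5 + R1: [0, 8, 0, -8, 8]
R6 ← R6 − (2)·R1: [0, -5, -2, 4, -7]
R3 ← R3 + (30)·R2: [0, 0, 111, -33, 288]
R4 ← R4 + (12)·R2: [0, 0, 43, -13, 112]
R5 ← R5 − (8)·R2: [0, 0, -32, 8, -80]
R6 ← R6 + (5)·R2: [0, 0, 18, -6, 48]
R4 ← R4 − (43/111)·R3: [0, 0, 0, -8/37, 16/37]
R5 ← R5 + (32/111)·R3: [0, 0, 0, -56/37, 112/37]
R6 ← R6 − (6/37)·R3: [0, 0, 0, -24/37, 48/37]
R5 ← R5 − (7)·R4: [0, 0, 0, 0, 0]
R6 ← R6 − (3)·R4: [0, 0, 0, 0, 0]
The echelon form has 4 nonzero rows, and every pivot lies in the first 4 columns, so rank(C) = rank([C|b]) = 4.
The system is consistent.
rank = 4 = number of unknowns, so the solution is unique.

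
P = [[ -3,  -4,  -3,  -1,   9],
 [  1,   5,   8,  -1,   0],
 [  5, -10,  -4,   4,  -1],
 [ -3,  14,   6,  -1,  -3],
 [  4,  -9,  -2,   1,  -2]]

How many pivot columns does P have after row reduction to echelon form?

5

Row reduce to echelon form.
R2 ← R2 + (1/3)·R1: [0, 11/3, 7, -4/3, 3]
R3 ← R3 + (5/3)·R1: [0, -50/3, -9, 7/3, 14]
R4 ← R4 − R1: [0, 18, 9, 0, -12]
R5 ← R5 + (4/3)·R1: [0, -43/3, -6, -1/3, 10]
R3 ← R3 + (50/11)·R2: [0, 0, 251/11, -41/11, 304/11]
R4 ← R4 − (54/11)·R2: [0, 0, -279/11, 72/11, -294/11]
R5 ← R5 + (43/11)·R2: [0, 0, 235/11, -61/11, 239/11]
R4 ← R4 + (279/251)·R3: [0, 0, 0, 603/251, 1002/251]
R5 ← R5 − (235/251)·R3: [0, 0, 0, -516/251, -1041/251]
R5 ← R5 + (172/201)·R4: [0, 0, 0, 0, -49/67]
Echelon form has 5 nonzero rows, so rank(P) = 5.
Each nonzero row contributes one pivot column: 5 pivot columns.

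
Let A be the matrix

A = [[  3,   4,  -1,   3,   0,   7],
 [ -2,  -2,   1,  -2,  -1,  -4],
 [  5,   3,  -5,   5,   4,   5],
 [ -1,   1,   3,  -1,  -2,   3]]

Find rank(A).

3

Row reduce to echelon form.
R2 ← R2 + (2/3)·R1: [0, 2/3, 1/3, 0, -1, 2/3]
R3 ← R3 − (5/3)·R1: [0, -11/3, -10/3, 0, 4, -20/3]
R4 ← R4 + (1/3)·R1: [0, 7/3, 8/3, 0, -2, 16/3]
R3 ← R3 + (11/2)·R2: [0, 0, -3/2, 0, -3/2, -3]
R4 ← R4 − (7/2)·R2: [0, 0, 3/2, 0, 3/2, 3]
R4 ← R4 + R3: [0, 0, 0, 0, 0, 0]
Echelon form has 3 nonzero rows, so rank(A) = 3.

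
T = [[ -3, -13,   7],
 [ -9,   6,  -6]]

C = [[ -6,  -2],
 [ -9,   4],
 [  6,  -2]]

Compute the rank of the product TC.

First compute TC:
[[177, -60],
 [-36,  54]]
Now row reduce the product.
R2 ← R2 + (12/59)·R1: [0, 2466/59]
2 nonzero rows, so rank(TC) = 2.

2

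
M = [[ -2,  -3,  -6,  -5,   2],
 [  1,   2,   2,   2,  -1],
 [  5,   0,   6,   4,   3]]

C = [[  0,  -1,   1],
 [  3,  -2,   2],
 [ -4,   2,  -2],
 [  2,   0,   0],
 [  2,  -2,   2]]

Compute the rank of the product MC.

2

First compute MC:
[[  9,  -8,   8],
 [  0,   1,  -1],
 [-10,   1,  -1]]
Now row reduce the product.
R3 ← R3 + (10/9)·R1: [0, -71/9, 71/9]
R3 ← R3 + (71/9)·R2: [0, 0, 0]
2 nonzero rows, so rank(MC) = 2.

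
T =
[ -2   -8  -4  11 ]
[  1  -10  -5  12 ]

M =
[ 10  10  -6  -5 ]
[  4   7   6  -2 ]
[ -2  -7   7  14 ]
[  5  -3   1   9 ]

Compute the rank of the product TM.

2

First compute TM:
[[ 11, -81, -53,  69],
 [ 40, -61, -89,  53]]
Now row reduce the product.
R2 ← R2 − (40/11)·R1: [0, 2569/11, 1141/11, -2177/11]
2 nonzero rows, so rank(TM) = 2.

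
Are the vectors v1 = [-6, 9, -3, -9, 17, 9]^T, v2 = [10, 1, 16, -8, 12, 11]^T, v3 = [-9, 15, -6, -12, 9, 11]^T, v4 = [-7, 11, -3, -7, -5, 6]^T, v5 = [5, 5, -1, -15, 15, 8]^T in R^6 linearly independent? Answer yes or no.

yes

Form the matrix with these vectors as rows and row reduce.
R2 ← R2 + (5/3)·R1: [0, 16, 11, -23, 121/3, 26]
R3 ← R3 − (3/2)·R1: [0, 3/2, -3/2, 3/2, -33/2, -5/2]
R4 ← R4 − (7/6)·R1: [0, 1/2, 1/2, 7/2, -149/6, -9/2]
R5 ← R5 + (5/6)·R1: [0, 25/2, -7/2, -45/2, 175/6, 31/2]
R3 ← R3 − (3/32)·R2: [0, 0, -81/32, 117/32, -649/32, -79/16]
R4 ← R4 − (1/32)·R2: [0, 0, 5/32, 135/32, -835/32, -85/16]
R5 ← R5 − (25/32)·R2: [0, 0, -387/32, -145/32, -75/32, -77/16]
R4 ← R4 + (5/81)·R3: [0, 0, 0, 40/9, -2215/81, -455/81]
R5 ← R5 − (43/9)·R3: [0, 0, 0, -22, 851/9, 169/9]
R5 ← R5 + (99/20)·R4: [0, 0, 0, 0, -1469/36, -325/36]
5 nonzero rows, so the 5 vectors span a space of dimension 5.
Since 5 = 5, the vectors are linearly independent.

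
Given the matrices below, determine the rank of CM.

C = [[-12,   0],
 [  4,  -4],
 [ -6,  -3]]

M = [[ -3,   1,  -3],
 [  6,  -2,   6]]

1

First compute CM:
[[ 36, -12,  36],
 [-36,  12, -36],
 [  0,   0,   0]]
Now row reduce the product.
R2 ← R2 + R1: [0, 0, 0]
1 nonzero row, so rank(CM) = 1.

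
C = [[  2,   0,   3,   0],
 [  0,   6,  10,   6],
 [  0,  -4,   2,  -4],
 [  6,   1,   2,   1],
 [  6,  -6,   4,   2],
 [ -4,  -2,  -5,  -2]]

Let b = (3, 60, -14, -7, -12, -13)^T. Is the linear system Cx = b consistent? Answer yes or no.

Row reduce the augmented matrix [C | b].
R4 ← R4 − (3)·R1: [0, 1, -7, 1, -16]
R5 ← R5 − (3)·R1: [0, -6, -5, 2, -21]
R6 ← R6 + (2)·R1: [0, -2, 1, -2, -7]
R3 ← R3 + (2/3)·R2: [0, 0, 26/3, 0, 26]
R4 ← R4 − (1/6)·R2: [0, 0, -26/3, 0, -26]
R5 ← R5 + R2: [0, 0, 5, 8, 39]
R6 ← R6 + (1/3)·R2: [0, 0, 13/3, 0, 13]
R4 ← R4 + R3: [0, 0, 0, 0, 0]
R5 ← R5 − (15/26)·R3: [0, 0, 0, 8, 24]
R6 ← R6 − (1/2)·R3: [0, 0, 0, 0, 0]
Swap R4 ↔ R5
The echelon form has 4 nonzero rows, and every pivot lies in the first 4 columns, so rank(C) = rank([C|b]) = 4.
The system is consistent.

yes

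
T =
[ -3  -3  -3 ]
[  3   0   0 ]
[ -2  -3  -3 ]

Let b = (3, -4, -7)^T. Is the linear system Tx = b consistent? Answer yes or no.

no

Row reduce the augmented matrix [T | b].
R2 ← R2 + R1: [0, -3, -3, -1]
R3 ← R3 − (2/3)·R1: [0, -1, -1, -9]
R3 ← R3 − (1/3)·R2: [0, 0, 0, -26/3]
The echelon form has 3 nonzero rows; the last pivot sits in the augmented column, so rank(T) = 2 but rank([T|b]) = 3.
Since the ranks differ, the system is inconsistent.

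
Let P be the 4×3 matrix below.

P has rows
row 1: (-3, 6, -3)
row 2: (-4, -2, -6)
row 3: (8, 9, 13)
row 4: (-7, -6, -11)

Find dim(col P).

2

Row reduce to echelon form.
R2 ← R2 − (4/3)·R1: [0, -10, -2]
R3 ← R3 + (8/3)·R1: [0, 25, 5]
R4 ← R4 − (7/3)·R1: [0, -20, -4]
R3 ← R3 + (5/2)·R2: [0, 0, 0]
R4 ← R4 − (2)·R2: [0, 0, 0]
Echelon form has 2 nonzero rows, so rank(P) = 2.
The column space has dimension equal to the rank: 2.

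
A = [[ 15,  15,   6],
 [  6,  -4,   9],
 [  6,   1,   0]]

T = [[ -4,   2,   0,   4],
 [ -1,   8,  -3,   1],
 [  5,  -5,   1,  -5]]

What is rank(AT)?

First compute AT:
[[-45, 120, -39,  45],
 [ 25, -65,  21, -25],
 [-25,  20,  -3,  25]]
Now row reduce the product.
R2 ← R2 + (5/9)·R1: [0, 5/3, -2/3, 0]
R3 ← R3 − (5/9)·R1: [0, -140/3, 56/3, 0]
R3 ← R3 + (28)·R2: [0, 0, 0, 0]
2 nonzero rows, so rank(AT) = 2.

2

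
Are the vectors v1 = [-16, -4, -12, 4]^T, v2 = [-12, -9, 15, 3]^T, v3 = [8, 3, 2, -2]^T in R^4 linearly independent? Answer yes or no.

no

Form the matrix with these vectors as rows and row reduce.
R2 ← R2 − (3/4)·R1: [0, -6, 24, 0]
R3 ← R3 + (1/2)·R1: [0, 1, -4, 0]
R3 ← R3 + (1/6)·R2: [0, 0, 0, 0]
2 nonzero rows, so the 3 vectors span a space of dimension 2.
Since 2 < 3, the vectors are linearly dependent.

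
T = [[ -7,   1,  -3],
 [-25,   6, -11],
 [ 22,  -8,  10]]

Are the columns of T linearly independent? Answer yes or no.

no

Row reduce T to echelon form.
R2 ← R2 − (25/7)·R1: [0, 17/7, -2/7]
R3 ← R3 + (22/7)·R1: [0, -34/7, 4/7]
R3 ← R3 + (2)·R2: [0, 0, 0]
2 pivots among 3 columns.
Only 2 < 3 pivot columns, so the columns are linearly dependent.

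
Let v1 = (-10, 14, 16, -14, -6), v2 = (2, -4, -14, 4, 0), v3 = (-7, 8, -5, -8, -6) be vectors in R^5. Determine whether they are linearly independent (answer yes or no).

no

Form the matrix with these vectors as rows and row reduce.
R2 ← R2 + (1/5)·R1: [0, -6/5, -54/5, 6/5, -6/5]
R3 ← R3 − (7/10)·R1: [0, -9/5, -81/5, 9/5, -9/5]
R3 ← R3 − (3/2)·R2: [0, 0, 0, 0, 0]
2 nonzero rows, so the 3 vectors span a space of dimension 2.
Since 2 < 3, the vectors are linearly dependent.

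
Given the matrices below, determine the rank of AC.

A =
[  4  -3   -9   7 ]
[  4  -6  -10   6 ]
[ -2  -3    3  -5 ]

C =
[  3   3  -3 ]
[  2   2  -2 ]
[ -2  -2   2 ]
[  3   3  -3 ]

First compute AC:
[[ 45,  45, -45],
 [ 38,  38, -38],
 [-33, -33,  33]]
Now row reduce the product.
R2 ← R2 − (38/45)·R1: [0, 0, 0]
R3 ← R3 + (11/15)·R1: [0, 0, 0]
1 nonzero row, so rank(AC) = 1.

1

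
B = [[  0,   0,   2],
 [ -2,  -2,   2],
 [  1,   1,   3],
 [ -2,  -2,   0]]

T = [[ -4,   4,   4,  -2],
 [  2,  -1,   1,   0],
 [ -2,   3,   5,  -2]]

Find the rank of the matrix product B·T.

1

First compute BT:
[[ -4,   6,  10,  -4],
 [  0,   0,   0,   0],
 [ -8,  12,  20,  -8],
 [  4,  -6, -10,   4]]
Now row reduce the product.
R3 ← R3 − (2)·R1: [0, 0, 0, 0]
R4 ← R4 + R1: [0, 0, 0, 0]
1 nonzero row, so rank(BT) = 1.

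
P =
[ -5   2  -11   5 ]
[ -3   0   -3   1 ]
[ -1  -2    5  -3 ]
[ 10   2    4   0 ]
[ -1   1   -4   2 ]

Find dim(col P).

Row reduce to echelon form.
R2 ← R2 − (3/5)·R1: [0, -6/5, 18/5, -2]
R3 ← R3 − (1/5)·R1: [0, -12/5, 36/5, -4]
R4 ← R4 + (2)·R1: [0, 6, -18, 10]
R5 ← R5 − (1/5)·R1: [0, 3/5, -9/5, 1]
R3 ← R3 − (2)·R2: [0, 0, 0, 0]
R4 ← R4 + (5)·R2: [0, 0, 0, 0]
R5 ← R5 + (1/2)·R2: [0, 0, 0, 0]
Echelon form has 2 nonzero rows, so rank(P) = 2.
The column space has dimension equal to the rank: 2.

2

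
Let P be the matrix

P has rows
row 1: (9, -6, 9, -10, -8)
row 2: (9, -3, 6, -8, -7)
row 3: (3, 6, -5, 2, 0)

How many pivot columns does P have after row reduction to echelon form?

Row reduce to echelon form.
R2 ← R2 − R1: [0, 3, -3, 2, 1]
R3 ← R3 − (1/3)·R1: [0, 8, -8, 16/3, 8/3]
R3 ← R3 − (8/3)·R2: [0, 0, 0, 0, 0]
Echelon form has 2 nonzero rows, so rank(P) = 2.
Each nonzero row contributes one pivot column: 2 pivot columns.

2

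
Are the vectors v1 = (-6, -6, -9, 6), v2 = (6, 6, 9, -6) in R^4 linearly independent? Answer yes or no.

Form the matrix with these vectors as rows and row reduce.
R2 ← R2 + R1: [0, 0, 0, 0]
1 nonzero row, so the 2 vectors span a space of dimension 1.
Since 1 < 2, the vectors are linearly dependent.

no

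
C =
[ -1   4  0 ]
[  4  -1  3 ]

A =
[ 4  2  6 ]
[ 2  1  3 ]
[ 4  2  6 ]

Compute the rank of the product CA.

First compute CA:
[[  4,   2,   6],
 [ 26,  13,  39]]
Now row reduce the product.
R2 ← R2 − (13/2)·R1: [0, 0, 0]
1 nonzero row, so rank(CA) = 1.

1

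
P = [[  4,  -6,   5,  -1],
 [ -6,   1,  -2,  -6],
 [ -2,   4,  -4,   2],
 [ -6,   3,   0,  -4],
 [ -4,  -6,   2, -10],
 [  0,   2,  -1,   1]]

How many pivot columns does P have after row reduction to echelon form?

Row reduce to echelon form.
R2 ← R2 + (3/2)·R1: [0, -8, 11/2, -15/2]
R3 ← R3 + (1/2)·R1: [0, 1, -3/2, 3/2]
R4 ← R4 + (3/2)·R1: [0, -6, 15/2, -11/2]
R5 ← R5 + R1: [0, -12, 7, -11]
R3 ← R3 + (1/8)·R2: [0, 0, -13/16, 9/16]
R4 ← R4 − (3/4)·R2: [0, 0, 27/8, 1/8]
R5 ← R5 − (3/2)·R2: [0, 0, -5/4, 1/4]
R6 ← R6 + (1/4)·R2: [0, 0, 3/8, -7/8]
R4 ← R4 + (54/13)·R3: [0, 0, 0, 32/13]
R5 ← R5 − (20/13)·R3: [0, 0, 0, -8/13]
R6 ← R6 + (6/13)·R3: [0, 0, 0, -8/13]
R5 ← R5 + (1/4)·R4: [0, 0, 0, 0]
R6 ← R6 + (1/4)·R4: [0, 0, 0, 0]
Echelon form has 4 nonzero rows, so rank(P) = 4.
Each nonzero row contributes one pivot column: 4 pivot columns.

4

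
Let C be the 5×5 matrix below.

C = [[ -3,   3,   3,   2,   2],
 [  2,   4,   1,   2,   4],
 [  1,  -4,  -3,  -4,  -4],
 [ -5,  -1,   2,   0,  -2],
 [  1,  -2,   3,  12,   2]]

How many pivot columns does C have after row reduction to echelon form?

4

Row reduce to echelon form.
R2 ← R2 + (2/3)·R1: [0, 6, 3, 10/3, 16/3]
R3 ← R3 + (1/3)·R1: [0, -3, -2, -10/3, -10/3]
R4 ← R4 − (5/3)·R1: [0, -6, -3, -10/3, -16/3]
R5 ← R5 + (1/3)·R1: [0, -1, 4, 38/3, 8/3]
R3 ← R3 + (1/2)·R2: [0, 0, -1/2, -5/3, -2/3]
R4 ← R4 + R2: [0, 0, 0, 0, 0]
R5 ← R5 + (1/6)·R2: [0, 0, 9/2, 119/9, 32/9]
R5 ← R5 + (9)·R3: [0, 0, 0, -16/9, -22/9]
Swap R4 ↔ R5
Echelon form has 4 nonzero rows, so rank(C) = 4.
Each nonzero row contributes one pivot column: 4 pivot columns.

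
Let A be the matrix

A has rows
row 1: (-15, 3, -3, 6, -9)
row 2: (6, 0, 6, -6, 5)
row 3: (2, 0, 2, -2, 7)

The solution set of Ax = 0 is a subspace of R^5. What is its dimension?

Row reduce to echelon form.
R2 ← R2 + (2/5)·R1: [0, 6/5, 24/5, -18/5, 7/5]
R3 ← R3 + (2/15)·R1: [0, 2/5, 8/5, -6/5, 29/5]
R3 ← R3 − (1/3)·R2: [0, 0, 0, 0, 16/3]
3 nonzero rows, so rank(A) = 3.
A has 5 columns; by rank–nullity, nullity = 5 − 3 = 2.

2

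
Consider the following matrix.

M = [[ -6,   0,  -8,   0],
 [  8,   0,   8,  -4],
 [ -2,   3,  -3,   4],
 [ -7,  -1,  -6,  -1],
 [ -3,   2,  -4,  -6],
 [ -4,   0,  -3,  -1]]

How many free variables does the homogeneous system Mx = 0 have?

Row reduce to echelon form.
R2 ← R2 + (4/3)·R1: [0, 0, -8/3, -4]
R3 ← R3 − (1/3)·R1: [0, 3, -1/3, 4]
R4 ← R4 − (7/6)·R1: [0, -1, 10/3, -1]
R5 ← R5 − (1/2)·R1: [0, 2, 0, -6]
R6 ← R6 − (2/3)·R1: [0, 0, 7/3, -1]
Swap R2 ↔ R3
R4 ← R4 + (1/3)·R2: [0, 0, 29/9, 1/3]
R5 ← R5 − (2/3)·R2: [0, 0, 2/9, -26/3]
R4 ← R4 + (29/24)·R3: [0, 0, 0, -9/2]
R5 ← R5 + (1/12)·R3: [0, 0, 0, -9]
R6 ← R6 + (7/8)·R3: [0, 0, 0, -9/2]
R5 ← R5 − (2)·R4: [0, 0, 0, 0]
R6 ← R6 − R4: [0, 0, 0, 0]
4 nonzero rows, so rank(M) = 4.
M has 4 columns; by rank–nullity, nullity = 4 − 4 = 0.

0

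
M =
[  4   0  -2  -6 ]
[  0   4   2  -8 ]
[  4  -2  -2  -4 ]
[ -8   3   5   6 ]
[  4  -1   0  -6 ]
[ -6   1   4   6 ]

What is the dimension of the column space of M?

4

Row reduce to echelon form.
R3 ← R3 − R1: [0, -2, 0, 2]
R4 ← R4 + (2)·R1: [0, 3, 1, -6]
R5 ← R5 − R1: [0, -1, 2, 0]
R6 ← R6 + (3/2)·R1: [0, 1, 1, -3]
R3 ← R3 + (1/2)·R2: [0, 0, 1, -2]
R4 ← R4 − (3/4)·R2: [0, 0, -1/2, 0]
R5 ← R5 + (1/4)·R2: [0, 0, 5/2, -2]
R6 ← R6 − (1/4)·R2: [0, 0, 1/2, -1]
R4 ← R4 + (1/2)·R3: [0, 0, 0, -1]
R5 ← R5 − (5/2)·R3: [0, 0, 0, 3]
R6 ← R6 − (1/2)·R3: [0, 0, 0, 0]
R5 ← R5 + (3)·R4: [0, 0, 0, 0]
Echelon form has 4 nonzero rows, so rank(M) = 4.
The column space has dimension equal to the rank: 4.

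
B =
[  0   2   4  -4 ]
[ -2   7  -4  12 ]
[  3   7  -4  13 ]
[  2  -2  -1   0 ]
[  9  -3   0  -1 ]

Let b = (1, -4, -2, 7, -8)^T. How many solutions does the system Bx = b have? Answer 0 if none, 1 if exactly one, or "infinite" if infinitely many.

0

Row reduce the augmented matrix [B | b].
Swap R1 ↔ R2
R3 ← R3 + (3/2)·R1: [0, 35/2, -10, 31, -8]
R4 ← R4 + R1: [0, 5, -5, 12, 3]
R5 ← R5 + (9/2)·R1: [0, 57/2, -18, 53, -26]
R3 ← R3 − (35/4)·R2: [0, 0, -45, 66, -67/4]
R4 ← R4 − (5/2)·R2: [0, 0, -15, 22, 1/2]
R5 ← R5 − (57/4)·R2: [0, 0, -75, 110, -161/4]
R4 ← R4 − (1/3)·R3: [0, 0, 0, 0, 73/12]
R5 ← R5 − (5/3)·R3: [0, 0, 0, 0, -37/3]
R5 ← R5 + (148/73)·R4: [0, 0, 0, 0, 0]
The echelon form has 4 nonzero rows; the last pivot sits in the augmented column, so rank(B) = 3 but rank([B|b]) = 4.
Since the ranks differ, the system is inconsistent.
It has no solutions.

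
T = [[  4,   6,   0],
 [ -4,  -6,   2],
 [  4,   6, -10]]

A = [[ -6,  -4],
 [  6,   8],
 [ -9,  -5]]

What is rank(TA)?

2

First compute TA:
[[ 12,  32],
 [-30, -42],
 [102,  82]]
Now row reduce the product.
R2 ← R2 + (5/2)·R1: [0, 38]
R3 ← R3 − (17/2)·R1: [0, -190]
R3 ← R3 + (5)·R2: [0, 0]
2 nonzero rows, so rank(TA) = 2.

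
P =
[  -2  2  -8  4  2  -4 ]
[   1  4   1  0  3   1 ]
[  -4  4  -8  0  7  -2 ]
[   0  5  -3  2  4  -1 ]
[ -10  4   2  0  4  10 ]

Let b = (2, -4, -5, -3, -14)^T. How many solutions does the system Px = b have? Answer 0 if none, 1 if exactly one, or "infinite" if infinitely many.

infinite

Row reduce the augmented matrix [P | b].
R2 ← R2 + (1/2)·R1: [0, 5, -3, 2, 4, -1, -3]
R3 ← R3 − (2)·R1: [0, 0, 8, -8, 3, 6, -9]
R5 ← R5 − (5)·R1: [0, -6, 42, -20, -6, 30, -24]
R4 ← R4 − R2: [0, 0, 0, 0, 0, 0, 0]
R5 ← R5 + (6/5)·R2: [0, 0, 192/5, -88/5, -6/5, 144/5, -138/5]
R5 ← R5 − (24/5)·R3: [0, 0, 0, 104/5, -78/5, 0, 78/5]
Swap R4 ↔ R5
The echelon form has 4 nonzero rows, and every pivot lies in the first 6 columns, so rank(P) = rank([P|b]) = 4.
The system is consistent.
rank = 4 < 6 unknowns, so there are infinitely many solutions.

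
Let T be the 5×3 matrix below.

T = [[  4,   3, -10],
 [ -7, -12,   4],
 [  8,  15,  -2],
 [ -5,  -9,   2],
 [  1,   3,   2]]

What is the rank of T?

2

Row reduce to echelon form.
R2 ← R2 + (7/4)·R1: [0, -27/4, -27/2]
R3 ← R3 − (2)·R1: [0, 9, 18]
R4 ← R4 + (5/4)·R1: [0, -21/4, -21/2]
R5 ← R5 − (1/4)·R1: [0, 9/4, 9/2]
R3 ← R3 + (4/3)·R2: [0, 0, 0]
R4 ← R4 − (7/9)·R2: [0, 0, 0]
R5 ← R5 + (1/3)·R2: [0, 0, 0]
Echelon form has 2 nonzero rows, so rank(T) = 2.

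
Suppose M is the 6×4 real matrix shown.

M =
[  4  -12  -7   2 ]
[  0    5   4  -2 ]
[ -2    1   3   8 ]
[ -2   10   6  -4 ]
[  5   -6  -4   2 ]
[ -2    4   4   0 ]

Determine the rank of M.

Row reduce to echelon form.
R3 ← R3 + (1/2)·R1: [0, -5, -1/2, 9]
R4 ← R4 + (1/2)·R1: [0, 4, 5/2, -3]
R5 ← R5 − (5/4)·R1: [0, 9, 19/4, -1/2]
R6 ← R6 + (1/2)·R1: [0, -2, 1/2, 1]
R3 ← R3 + R2: [0, 0, 7/2, 7]
R4 ← R4 − (4/5)·R2: [0, 0, -7/10, -7/5]
R5 ← R5 − (9/5)·R2: [0, 0, -49/20, 31/10]
R6 ← R6 + (2/5)·R2: [0, 0, 21/10, 1/5]
R4 ← R4 + (1/5)·R3: [0, 0, 0, 0]
R5 ← R5 + (7/10)·R3: [0, 0, 0, 8]
R6 ← R6 − (3/5)·R3: [0, 0, 0, -4]
Swap R4 ↔ R5
R6 ← R6 + (1/2)·R4: [0, 0, 0, 0]
Echelon form has 4 nonzero rows, so rank(M) = 4.

4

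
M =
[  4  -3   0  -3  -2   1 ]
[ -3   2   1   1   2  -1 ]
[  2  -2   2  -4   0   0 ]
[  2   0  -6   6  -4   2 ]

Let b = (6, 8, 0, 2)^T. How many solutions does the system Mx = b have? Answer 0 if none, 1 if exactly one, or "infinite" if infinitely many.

0

Row reduce the augmented matrix [M | b].
R2 ← R2 + (3/4)·R1: [0, -1/4, 1, -5/4, 1/2, -1/4, 25/2]
R3 ← R3 − (1/2)·R1: [0, -1/2, 2, -5/2, 1, -1/2, -3]
R4 ← R4 − (1/2)·R1: [0, 3/2, -6, 15/2, -3, 3/2, -1]
R3 ← R3 − (2)·R2: [0, 0, 0, 0, 0, 0, -28]
R4 ← R4 + (6)·R2: [0, 0, 0, 0, 0, 0, 74]
R4 ← R4 + (37/14)·R3: [0, 0, 0, 0, 0, 0, 0]
The echelon form has 3 nonzero rows; the last pivot sits in the augmented column, so rank(M) = 2 but rank([M|b]) = 3.
Since the ranks differ, the system is inconsistent.
It has no solutions.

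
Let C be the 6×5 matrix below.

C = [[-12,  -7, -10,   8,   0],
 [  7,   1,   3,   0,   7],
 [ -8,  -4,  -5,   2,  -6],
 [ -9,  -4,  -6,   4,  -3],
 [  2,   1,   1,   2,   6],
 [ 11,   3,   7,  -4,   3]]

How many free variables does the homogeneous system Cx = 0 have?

Row reduce to echelon form.
R2 ← R2 + (7/12)·R1: [0, -37/12, -17/6, 14/3, 7]
R3 ← R3 − (2/3)·R1: [0, 2/3, 5/3, -10/3, -6]
R4 ← R4 − (3/4)·R1: [0, 5/4, 3/2, -2, -3]
R5 ← R5 + (1/6)·R1: [0, -1/6, -2/3, 10/3, 6]
R6 ← R6 + (11/12)·R1: [0, -41/12, -13/6, 10/3, 3]
R3 ← R3 + (8/37)·R2: [0, 0, 39/37, -86/37, -166/37]
R4 ← R4 + (15/37)·R2: [0, 0, 13/37, -4/37, -6/37]
R5 ← R5 − (2/37)·R2: [0, 0, -19/37, 114/37, 208/37]
R6 ← R6 − (41/37)·R2: [0, 0, 36/37, -68/37, -176/37]
R4 ← R4 − (1/3)·R3: [0, 0, 0, 2/3, 4/3]
R5 ← R5 + (19/39)·R3: [0, 0, 0, 76/39, 134/39]
R6 ← R6 − (12/13)·R3: [0, 0, 0, 4/13, -8/13]
R5 ← R5 − (38/13)·R4: [0, 0, 0, 0, -6/13]
R6 ← R6 − (6/13)·R4: [0, 0, 0, 0, -16/13]
R6 ← R6 − (8/3)·R5: [0, 0, 0, 0, 0]
5 nonzero rows, so rank(C) = 5.
C has 5 columns; by rank–nullity, nullity = 5 − 5 = 0.

0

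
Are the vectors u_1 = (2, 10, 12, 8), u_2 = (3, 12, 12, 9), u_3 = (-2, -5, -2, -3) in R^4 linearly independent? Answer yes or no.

no

Form the matrix with these vectors as rows and row reduce.
R2 ← R2 − (3/2)·R1: [0, -3, -6, -3]
R3 ← R3 + R1: [0, 5, 10, 5]
R3 ← R3 + (5/3)·R2: [0, 0, 0, 0]
2 nonzero rows, so the 3 vectors span a space of dimension 2.
Since 2 < 3, the vectors are linearly dependent.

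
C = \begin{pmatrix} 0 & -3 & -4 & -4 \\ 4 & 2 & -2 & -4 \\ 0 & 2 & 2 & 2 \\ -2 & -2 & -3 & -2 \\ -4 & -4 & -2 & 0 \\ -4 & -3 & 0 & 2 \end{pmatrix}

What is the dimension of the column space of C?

Row reduce to echelon form.
Swap R1 ↔ R2
R4 ← R4 + (1/2)·R1: [0, -1, -4, -4]
R5 ← R5 + R1: [0, -2, -4, -4]
R6 ← R6 + R1: [0, -1, -2, -2]
R3 ← R3 + (2/3)·R2: [0, 0, -2/3, -2/3]
R4 ← R4 − (1/3)·R2: [0, 0, -8/3, -8/3]
R5 ← R5 − (2/3)·R2: [0, 0, -4/3, -4/3]
R6 ← R6 − (1/3)·R2: [0, 0, -2/3, -2/3]
R4 ← R4 − (4)·R3: [0, 0, 0, 0]
R5 ← R5 − (2)·R3: [0, 0, 0, 0]
R6 ← R6 − R3: [0, 0, 0, 0]
Echelon form has 3 nonzero rows, so rank(C) = 3.
The column space has dimension equal to the rank: 3.

3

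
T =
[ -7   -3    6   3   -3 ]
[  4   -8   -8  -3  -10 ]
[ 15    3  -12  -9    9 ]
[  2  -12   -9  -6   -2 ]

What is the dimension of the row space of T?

4

Row reduce to echelon form.
R2 ← R2 + (4/7)·R1: [0, -68/7, -32/7, -9/7, -82/7]
R3 ← R3 + (15/7)·R1: [0, -24/7, 6/7, -18/7, 18/7]
R4 ← R4 + (2/7)·R1: [0, -90/7, -51/7, -36/7, -20/7]
R3 ← R3 − (6/17)·R2: [0, 0, 42/17, -36/17, 114/17]
R4 ← R4 − (45/34)·R2: [0, 0, -21/17, -117/34, 215/17]
R4 ← R4 + (1/2)·R3: [0, 0, 0, -9/2, 16]
Echelon form has 4 nonzero rows, so rank(T) = 4.
The row space has dimension equal to the rank: 4.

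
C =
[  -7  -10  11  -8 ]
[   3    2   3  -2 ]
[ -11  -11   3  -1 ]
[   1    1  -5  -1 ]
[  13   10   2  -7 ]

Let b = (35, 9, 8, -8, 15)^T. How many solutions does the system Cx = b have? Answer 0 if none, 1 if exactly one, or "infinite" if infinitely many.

Row reduce the augmented matrix [C | b].
R2 ← R2 + (3/7)·R1: [0, -16/7, 54/7, -38/7, 24]
R3 ← R3 − (11/7)·R1: [0, 33/7, -100/7, 81/7, -47]
R4 ← R4 + (1/7)·R1: [0, -3/7, -24/7, -15/7, -3]
R5 ← R5 + (13/7)·R1: [0, -60/7, 157/7, -153/7, 80]
R3 ← R3 + (33/16)·R2: [0, 0, 13/8, 3/8, 5/2]
R4 ← R4 − (3/16)·R2: [0, 0, -39/8, -9/8, -15/2]
R5 ← R5 − (15/4)·R2: [0, 0, -13/2, -3/2, -10]
R4 ← R4 + (3)·R3: [0, 0, 0, 0, 0]
R5 ← R5 + (4)·R3: [0, 0, 0, 0, 0]
The echelon form has 3 nonzero rows, and every pivot lies in the first 4 columns, so rank(C) = rank([C|b]) = 3.
The system is consistent.
rank = 3 < 4 unknowns, so there are infinitely many solutions.

infinite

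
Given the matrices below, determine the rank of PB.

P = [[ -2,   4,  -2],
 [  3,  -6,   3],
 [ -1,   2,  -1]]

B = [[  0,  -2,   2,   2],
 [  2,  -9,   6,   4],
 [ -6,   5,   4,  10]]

First compute PB:
[[ 20, -42,  12,  -8],
 [-30,  63, -18,  12],
 [ 10, -21,   6,  -4]]
Now row reduce the product.
R2 ← R2 + (3/2)·R1: [0, 0, 0, 0]
R3 ← R3 − (1/2)·R1: [0, 0, 0, 0]
1 nonzero row, so rank(PB) = 1.

1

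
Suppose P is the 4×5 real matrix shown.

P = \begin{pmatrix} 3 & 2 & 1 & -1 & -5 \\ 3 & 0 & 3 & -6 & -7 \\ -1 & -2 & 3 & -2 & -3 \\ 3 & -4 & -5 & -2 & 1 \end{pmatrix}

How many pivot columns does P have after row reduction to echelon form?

Row reduce to echelon form.
R2 ← R2 − R1: [0, -2, 2, -5, -2]
R3 ← R3 + (1/3)·R1: [0, -4/3, 10/3, -7/3, -14/3]
R4 ← R4 − R1: [0, -6, -6, -1, 6]
R3 ← R3 − (2/3)·R2: [0, 0, 2, 1, -10/3]
R4 ← R4 − (3)·R2: [0, 0, -12, 14, 12]
R4 ← R4 + (6)·R3: [0, 0, 0, 20, -8]
Echelon form has 4 nonzero rows, so rank(P) = 4.
Each nonzero row contributes one pivot column: 4 pivot columns.

4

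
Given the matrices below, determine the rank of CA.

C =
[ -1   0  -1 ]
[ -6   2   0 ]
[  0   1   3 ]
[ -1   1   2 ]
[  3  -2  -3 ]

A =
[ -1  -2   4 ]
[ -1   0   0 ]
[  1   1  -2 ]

2

First compute CA:
[[  0,   1,  -2],
 [  4,  12, -24],
 [  2,   3,  -6],
 [  2,   4,  -8],
 [ -4,  -9,  18]]
Now row reduce the product.
Swap R1 ↔ R2
R3 ← R3 − (1/2)·R1: [0, -3, 6]
R4 ← R4 − (1/2)·R1: [0, -2, 4]
R5 ← R5 + R1: [0, 3, -6]
R3 ← R3 + (3)·R2: [0, 0, 0]
R4 ← R4 + (2)·R2: [0, 0, 0]
R5 ← R5 − (3)·R2: [0, 0, 0]
2 nonzero rows, so rank(CA) = 2.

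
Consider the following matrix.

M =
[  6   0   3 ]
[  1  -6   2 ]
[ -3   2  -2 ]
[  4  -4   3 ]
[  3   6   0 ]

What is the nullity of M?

Row reduce to echelon form.
R2 ← R2 − (1/6)·R1: [0, -6, 3/2]
R3 ← R3 + (1/2)·R1: [0, 2, -1/2]
R4 ← R4 − (2/3)·R1: [0, -4, 1]
R5 ← R5 − (1/2)·R1: [0, 6, -3/2]
R3 ← R3 + (1/3)·R2: [0, 0, 0]
R4 ← R4 − (2/3)·R2: [0, 0, 0]
R5 ← R5 + R2: [0, 0, 0]
2 nonzero rows, so rank(M) = 2.
M has 3 columns; by rank–nullity, nullity = 3 − 2 = 1.

1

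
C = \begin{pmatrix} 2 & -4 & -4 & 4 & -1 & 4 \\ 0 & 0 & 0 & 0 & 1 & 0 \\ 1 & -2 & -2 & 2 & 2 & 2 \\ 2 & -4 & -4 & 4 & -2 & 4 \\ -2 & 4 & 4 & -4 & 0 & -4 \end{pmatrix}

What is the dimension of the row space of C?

2

Row reduce to echelon form.
R3 ← R3 − (1/2)·R1: [0, 0, 0, 0, 5/2, 0]
R4 ← R4 − R1: [0, 0, 0, 0, -1, 0]
R5 ← R5 + R1: [0, 0, 0, 0, -1, 0]
R3 ← R3 − (5/2)·R2: [0, 0, 0, 0, 0, 0]
R4 ← R4 + R2: [0, 0, 0, 0, 0, 0]
R5 ← R5 + R2: [0, 0, 0, 0, 0, 0]
Echelon form has 2 nonzero rows, so rank(C) = 2.
The row space has dimension equal to the rank: 2.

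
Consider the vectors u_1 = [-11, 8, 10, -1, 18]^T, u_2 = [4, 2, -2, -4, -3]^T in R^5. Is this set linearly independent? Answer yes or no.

Form the matrix with these vectors as rows and row reduce.
R2 ← R2 + (4/11)·R1: [0, 54/11, 18/11, -48/11, 39/11]
2 nonzero rows, so the 2 vectors span a space of dimension 2.
Since 2 = 2, the vectors are linearly independent.

yes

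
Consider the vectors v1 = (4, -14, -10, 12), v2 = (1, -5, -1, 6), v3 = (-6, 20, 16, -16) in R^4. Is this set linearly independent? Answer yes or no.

Form the matrix with these vectors as rows and row reduce.
R2 ← R2 − (1/4)·R1: [0, -3/2, 3/2, 3]
R3 ← R3 + (3/2)·R1: [0, -1, 1, 2]
R3 ← R3 − (2/3)·R2: [0, 0, 0, 0]
2 nonzero rows, so the 3 vectors span a space of dimension 2.
Since 2 < 3, the vectors are linearly dependent.

no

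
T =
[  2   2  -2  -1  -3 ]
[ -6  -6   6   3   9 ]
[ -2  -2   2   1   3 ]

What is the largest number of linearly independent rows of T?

1

Row reduce to echelon form.
R2 ← R2 + (3)·R1: [0, 0, 0, 0, 0]
R3 ← R3 + R1: [0, 0, 0, 0, 0]
Echelon form has 1 nonzero row, so rank(T) = 1.
The rank gives the maximum number of linearly independent rows: 1.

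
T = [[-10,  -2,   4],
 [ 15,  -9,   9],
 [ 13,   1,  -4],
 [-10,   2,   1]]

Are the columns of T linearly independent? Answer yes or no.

yes

Row reduce T to echelon form.
R2 ← R2 + (3/2)·R1: [0, -12, 15]
R3 ← R3 + (13/10)·R1: [0, -8/5, 6/5]
R4 ← R4 − R1: [0, 4, -3]
R3 ← R3 − (2/15)·R2: [0, 0, -4/5]
R4 ← R4 + (1/3)·R2: [0, 0, 2]
R4 ← R4 + (5/2)·R3: [0, 0, 0]
3 pivots among 3 columns.
Every column is a pivot column, so the columns are linearly independent.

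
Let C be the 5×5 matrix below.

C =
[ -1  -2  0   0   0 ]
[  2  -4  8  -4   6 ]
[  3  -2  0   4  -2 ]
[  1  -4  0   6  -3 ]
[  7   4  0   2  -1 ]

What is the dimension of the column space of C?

4

Row reduce to echelon form.
R2 ← R2 + (2)·R1: [0, -8, 8, -4, 6]
R3 ← R3 + (3)·R1: [0, -8, 0, 4, -2]
R4 ← R4 + R1: [0, -6, 0, 6, -3]
R5 ← R5 + (7)·R1: [0, -10, 0, 2, -1]
R3 ← R3 − R2: [0, 0, -8, 8, -8]
R4 ← R4 − (3/4)·R2: [0, 0, -6, 9, -15/2]
R5 ← R5 − (5/4)·R2: [0, 0, -10, 7, -17/2]
R4 ← R4 − (3/4)·R3: [0, 0, 0, 3, -3/2]
R5 ← R5 − (5/4)·R3: [0, 0, 0, -3, 3/2]
R5 ← R5 + R4: [0, 0, 0, 0, 0]
Echelon form has 4 nonzero rows, so rank(C) = 4.
The column space has dimension equal to the rank: 4.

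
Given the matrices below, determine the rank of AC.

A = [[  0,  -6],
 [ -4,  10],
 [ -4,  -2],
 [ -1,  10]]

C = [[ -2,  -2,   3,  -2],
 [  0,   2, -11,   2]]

2

First compute AC:
[[  0, -12,  66, -12],
 [  8,  28, -122,  28],
 [  8,   4,  10,   4],
 [  2,  22, -113,  22]]
Now row reduce the product.
Swap R1 ↔ R2
R3 ← R3 − R1: [0, -24, 132, -24]
R4 ← R4 − (1/4)·R1: [0, 15, -165/2, 15]
R3 ← R3 − (2)·R2: [0, 0, 0, 0]
R4 ← R4 + (5/4)·R2: [0, 0, 0, 0]
2 nonzero rows, so rank(AC) = 2.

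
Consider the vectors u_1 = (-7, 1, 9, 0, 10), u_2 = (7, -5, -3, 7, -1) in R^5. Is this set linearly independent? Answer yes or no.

yes

Form the matrix with these vectors as rows and row reduce.
R2 ← R2 + R1: [0, -4, 6, 7, 9]
2 nonzero rows, so the 2 vectors span a space of dimension 2.
Since 2 = 2, the vectors are linearly independent.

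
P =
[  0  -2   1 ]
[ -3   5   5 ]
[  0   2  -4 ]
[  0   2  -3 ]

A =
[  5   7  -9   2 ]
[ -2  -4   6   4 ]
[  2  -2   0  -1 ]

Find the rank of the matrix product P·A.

First compute PA:
[[  6,   6, -12,  -9],
 [-15, -51,  57,   9],
 [-12,   0,  12,  12],
 [-10,  -2,  12,  11]]
Now row reduce the product.
R2 ← R2 + (5/2)·R1: [0, -36, 27, -27/2]
R3 ← R3 + (2)·R1: [0, 12, -12, -6]
R4 ← R4 + (5/3)·R1: [0, 8, -8, -4]
R3 ← R3 + (1/3)·R2: [0, 0, -3, -21/2]
R4 ← R4 + (2/9)·R2: [0, 0, -2, -7]
R4 ← R4 − (2/3)·R3: [0, 0, 0, 0]
3 nonzero rows, so rank(PA) = 3.

3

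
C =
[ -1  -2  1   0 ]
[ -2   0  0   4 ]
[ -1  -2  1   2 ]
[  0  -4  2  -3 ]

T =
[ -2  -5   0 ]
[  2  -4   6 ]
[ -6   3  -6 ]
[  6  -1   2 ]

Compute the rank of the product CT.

First compute CT:
[[ -8,  16, -18],
 [ 28,   6,   8],
 [  4,  14, -14],
 [-38,  25, -42]]
Now row reduce the product.
R2 ← R2 + (7/2)·R1: [0, 62, -55]
R3 ← R3 + (1/2)·R1: [0, 22, -23]
R4 ← R4 − (19/4)·R1: [0, -51, 87/2]
R3 ← R3 − (11/31)·R2: [0, 0, -108/31]
R4 ← R4 + (51/62)·R2: [0, 0, -54/31]
R4 ← R4 − (1/2)·R3: [0, 0, 0]
3 nonzero rows, so rank(CT) = 3.

3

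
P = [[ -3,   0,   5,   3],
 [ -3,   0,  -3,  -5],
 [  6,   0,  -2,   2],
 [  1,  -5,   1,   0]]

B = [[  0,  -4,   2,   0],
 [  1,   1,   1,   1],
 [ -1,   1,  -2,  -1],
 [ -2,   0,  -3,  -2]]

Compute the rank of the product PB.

2

First compute PB:
[[-11,  17, -25, -11],
 [ 13,   9,  15,  13],
 [ -2, -26,  10,  -2],
 [ -6,  -8,  -5,  -6]]
Now row reduce the product.
R2 ← R2 + (13/11)·R1: [0, 320/11, -160/11, 0]
R3 ← R3 − (2/11)·R1: [0, -320/11, 160/11, 0]
R4 ← R4 − (6/11)·R1: [0, -190/11, 95/11, 0]
R3 ← R3 + R2: [0, 0, 0, 0]
R4 ← R4 + (19/32)·R2: [0, 0, 0, 0]
2 nonzero rows, so rank(PB) = 2.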